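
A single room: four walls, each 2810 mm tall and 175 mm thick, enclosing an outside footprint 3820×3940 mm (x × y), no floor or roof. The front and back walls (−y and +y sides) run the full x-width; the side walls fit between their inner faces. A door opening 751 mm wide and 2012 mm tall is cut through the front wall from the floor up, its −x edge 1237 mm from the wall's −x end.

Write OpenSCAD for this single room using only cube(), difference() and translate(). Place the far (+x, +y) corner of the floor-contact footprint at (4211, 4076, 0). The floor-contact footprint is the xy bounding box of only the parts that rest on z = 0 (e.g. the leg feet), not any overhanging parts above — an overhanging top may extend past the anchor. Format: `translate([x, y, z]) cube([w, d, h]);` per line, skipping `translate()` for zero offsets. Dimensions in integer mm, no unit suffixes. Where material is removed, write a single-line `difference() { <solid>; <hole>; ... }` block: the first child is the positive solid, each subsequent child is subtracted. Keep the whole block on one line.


difference() { translate([391, 136, 0]) cube([3820, 175, 2810]); translate([1628, 136, 0]) cube([751, 175, 2012]); }
translate([391, 3901, 0]) cube([3820, 175, 2810]);
translate([391, 311, 0]) cube([175, 3590, 2810]);
translate([4036, 311, 0]) cube([175, 3590, 2810]);


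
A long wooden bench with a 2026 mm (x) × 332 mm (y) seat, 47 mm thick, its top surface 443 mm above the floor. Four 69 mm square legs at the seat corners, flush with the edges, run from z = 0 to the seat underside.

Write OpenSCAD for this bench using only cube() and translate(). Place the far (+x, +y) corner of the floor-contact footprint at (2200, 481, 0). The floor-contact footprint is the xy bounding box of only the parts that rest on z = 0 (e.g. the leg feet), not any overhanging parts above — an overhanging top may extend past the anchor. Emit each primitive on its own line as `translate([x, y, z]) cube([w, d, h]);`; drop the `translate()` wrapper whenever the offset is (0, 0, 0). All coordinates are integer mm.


translate([174, 149, 396]) cube([2026, 332, 47]);
translate([174, 149, 0]) cube([69, 69, 396]);
translate([174, 412, 0]) cube([69, 69, 396]);
translate([2131, 149, 0]) cube([69, 69, 396]);
translate([2131, 412, 0]) cube([69, 69, 396]);


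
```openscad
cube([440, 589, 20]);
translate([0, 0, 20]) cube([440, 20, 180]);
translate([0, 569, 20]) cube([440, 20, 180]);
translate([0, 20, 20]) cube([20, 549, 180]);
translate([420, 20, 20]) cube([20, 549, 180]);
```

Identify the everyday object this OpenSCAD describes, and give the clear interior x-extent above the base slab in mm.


An open box. The internal width is 400 mm.

A 440×589 base slab with four walls standing on it — an open box. The base is 440 mm wide and the walls are 20 mm thick, so the internal width is 440 − 2 × 20 = 400 mm.


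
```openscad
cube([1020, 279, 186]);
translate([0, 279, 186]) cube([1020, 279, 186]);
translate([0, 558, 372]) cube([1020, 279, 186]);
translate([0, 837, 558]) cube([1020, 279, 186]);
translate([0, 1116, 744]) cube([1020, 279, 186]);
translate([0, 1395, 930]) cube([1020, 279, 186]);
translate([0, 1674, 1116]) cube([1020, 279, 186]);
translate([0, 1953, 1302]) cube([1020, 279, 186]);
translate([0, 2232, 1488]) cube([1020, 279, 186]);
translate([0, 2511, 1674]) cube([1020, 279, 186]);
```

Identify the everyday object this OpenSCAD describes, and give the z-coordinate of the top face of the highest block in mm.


A staircase. The total rise is 1860 mm.

10 identical blocks, each offset up and back from the previous — a staircase. Each step is 186 mm tall and there are 10 of them, so the total rise is 10 × 186 = 1860 mm.


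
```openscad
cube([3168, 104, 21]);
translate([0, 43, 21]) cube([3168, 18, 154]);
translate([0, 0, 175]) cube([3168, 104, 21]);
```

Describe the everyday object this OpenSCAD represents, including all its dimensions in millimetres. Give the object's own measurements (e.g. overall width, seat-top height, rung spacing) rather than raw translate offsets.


An I-beam lying along x, 3168 mm long. Overall section height 196 mm. Two flanges 104 mm wide (y) and 21 mm thick, one on the floor and one at the top; a web 18 mm thick runs between them, centred on the flange width.


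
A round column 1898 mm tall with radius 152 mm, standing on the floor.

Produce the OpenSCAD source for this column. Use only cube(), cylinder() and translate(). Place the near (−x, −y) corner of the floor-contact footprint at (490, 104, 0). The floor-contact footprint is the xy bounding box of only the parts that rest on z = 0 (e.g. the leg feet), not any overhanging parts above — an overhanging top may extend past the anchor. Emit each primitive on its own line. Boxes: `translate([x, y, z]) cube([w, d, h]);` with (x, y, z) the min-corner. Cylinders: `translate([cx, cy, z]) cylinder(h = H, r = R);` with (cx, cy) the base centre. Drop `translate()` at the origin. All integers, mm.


translate([642, 256, 0]) cylinder(h = 1898, r = 152);


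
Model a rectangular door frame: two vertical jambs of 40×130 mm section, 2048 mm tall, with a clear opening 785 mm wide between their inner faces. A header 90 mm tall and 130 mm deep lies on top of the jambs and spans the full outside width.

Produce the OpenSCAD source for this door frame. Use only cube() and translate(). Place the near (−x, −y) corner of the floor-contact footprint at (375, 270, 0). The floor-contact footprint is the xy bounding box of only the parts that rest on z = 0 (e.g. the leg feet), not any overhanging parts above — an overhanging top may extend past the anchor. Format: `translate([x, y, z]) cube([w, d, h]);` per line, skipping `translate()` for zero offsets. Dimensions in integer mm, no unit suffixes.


translate([375, 270, 0]) cube([40, 130, 2048]);
translate([1200, 270, 0]) cube([40, 130, 2048]);
translate([375, 270, 2048]) cube([865, 130, 90]);


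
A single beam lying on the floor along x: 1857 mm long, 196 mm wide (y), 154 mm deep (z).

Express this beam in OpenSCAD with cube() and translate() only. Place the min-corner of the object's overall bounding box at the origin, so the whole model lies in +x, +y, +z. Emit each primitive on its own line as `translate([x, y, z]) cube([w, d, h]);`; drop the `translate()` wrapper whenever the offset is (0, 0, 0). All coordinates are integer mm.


cube([1857, 196, 154]);


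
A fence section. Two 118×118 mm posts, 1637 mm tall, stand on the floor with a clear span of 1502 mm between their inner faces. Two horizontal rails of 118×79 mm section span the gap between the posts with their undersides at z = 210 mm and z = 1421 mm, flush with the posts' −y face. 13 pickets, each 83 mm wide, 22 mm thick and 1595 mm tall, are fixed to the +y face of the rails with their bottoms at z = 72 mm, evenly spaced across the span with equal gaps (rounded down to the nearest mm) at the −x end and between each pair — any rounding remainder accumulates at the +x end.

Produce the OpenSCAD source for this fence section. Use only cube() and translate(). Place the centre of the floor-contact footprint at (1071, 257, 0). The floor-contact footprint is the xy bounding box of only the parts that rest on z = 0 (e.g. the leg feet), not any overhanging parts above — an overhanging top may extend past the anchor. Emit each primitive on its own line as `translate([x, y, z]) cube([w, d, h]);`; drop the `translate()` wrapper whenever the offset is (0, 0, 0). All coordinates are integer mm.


translate([202, 198, 0]) cube([118, 118, 1637]);
translate([1822, 198, 0]) cube([118, 118, 1637]);
translate([320, 198, 210]) cube([1502, 118, 79]);
translate([320, 198, 1421]) cube([1502, 118, 79]);
translate([350, 316, 72]) cube([83, 22, 1595]);
translate([463, 316, 72]) cube([83, 22, 1595]);
translate([576, 316, 72]) cube([83, 22, 1595]);
translate([689, 316, 72]) cube([83, 22, 1595]);
translate([802, 316, 72]) cube([83, 22, 1595]);
translate([915, 316, 72]) cube([83, 22, 1595]);
translate([1028, 316, 72]) cube([83, 22, 1595]);
translate([1141, 316, 72]) cube([83, 22, 1595]);
translate([1254, 316, 72]) cube([83, 22, 1595]);
translate([1367, 316, 72]) cube([83, 22, 1595]);
translate([1480, 316, 72]) cube([83, 22, 1595]);
translate([1593, 316, 72]) cube([83, 22, 1595]);
translate([1706, 316, 72]) cube([83, 22, 1595]);


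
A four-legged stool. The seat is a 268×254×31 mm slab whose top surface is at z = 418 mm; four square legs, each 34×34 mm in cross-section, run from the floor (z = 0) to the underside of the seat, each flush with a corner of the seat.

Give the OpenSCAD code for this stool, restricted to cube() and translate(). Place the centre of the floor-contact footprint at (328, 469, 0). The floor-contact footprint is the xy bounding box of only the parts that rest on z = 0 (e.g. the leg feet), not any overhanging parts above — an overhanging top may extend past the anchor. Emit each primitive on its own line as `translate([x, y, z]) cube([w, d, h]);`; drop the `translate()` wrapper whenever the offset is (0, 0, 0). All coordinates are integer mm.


translate([194, 342, 387]) cube([268, 254, 31]);
translate([194, 342, 0]) cube([34, 34, 387]);
translate([428, 342, 0]) cube([34, 34, 387]);
translate([194, 562, 0]) cube([34, 34, 387]);
translate([428, 562, 0]) cube([34, 34, 387]);


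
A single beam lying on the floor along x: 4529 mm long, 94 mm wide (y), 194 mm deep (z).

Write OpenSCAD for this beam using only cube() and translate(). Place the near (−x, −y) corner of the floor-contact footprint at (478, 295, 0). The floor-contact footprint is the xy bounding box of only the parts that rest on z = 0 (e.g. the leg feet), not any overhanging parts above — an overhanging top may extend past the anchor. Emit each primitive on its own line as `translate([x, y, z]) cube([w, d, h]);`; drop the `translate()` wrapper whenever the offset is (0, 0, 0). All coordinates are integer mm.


translate([478, 295, 0]) cube([4529, 94, 194]);


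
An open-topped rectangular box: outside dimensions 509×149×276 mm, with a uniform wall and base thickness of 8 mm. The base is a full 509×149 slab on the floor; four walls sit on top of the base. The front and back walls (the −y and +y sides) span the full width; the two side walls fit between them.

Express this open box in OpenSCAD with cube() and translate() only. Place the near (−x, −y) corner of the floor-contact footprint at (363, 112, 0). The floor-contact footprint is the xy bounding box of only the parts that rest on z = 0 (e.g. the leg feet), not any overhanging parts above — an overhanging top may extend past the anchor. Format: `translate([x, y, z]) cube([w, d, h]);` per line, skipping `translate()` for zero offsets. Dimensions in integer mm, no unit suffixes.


translate([363, 112, 0]) cube([509, 149, 8]);
translate([363, 112, 8]) cube([509, 8, 268]);
translate([363, 253, 8]) cube([509, 8, 268]);
translate([363, 120, 8]) cube([8, 133, 268]);
translate([864, 120, 8]) cube([8, 133, 268]);


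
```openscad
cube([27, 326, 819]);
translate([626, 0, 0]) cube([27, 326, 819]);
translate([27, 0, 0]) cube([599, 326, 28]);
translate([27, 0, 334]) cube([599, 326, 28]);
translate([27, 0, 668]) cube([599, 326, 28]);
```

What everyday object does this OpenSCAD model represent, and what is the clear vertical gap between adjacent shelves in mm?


A bookshelf. The clear shelf gap is 306 mm.

Two tall side panels with 3 horizontal boards between them — a bookshelf. The first two shelf undersides are at z = 0 and z = 334; with shelf thickness 28, the clear gap is 334 − 0 − 28 = 306 mm.


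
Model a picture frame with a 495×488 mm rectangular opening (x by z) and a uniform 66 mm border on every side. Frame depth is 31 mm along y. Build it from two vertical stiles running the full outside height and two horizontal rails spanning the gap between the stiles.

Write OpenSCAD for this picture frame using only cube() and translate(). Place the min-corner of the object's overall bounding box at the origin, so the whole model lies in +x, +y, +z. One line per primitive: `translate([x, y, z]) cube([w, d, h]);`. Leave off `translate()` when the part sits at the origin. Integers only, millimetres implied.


cube([66, 31, 620]);
translate([561, 0, 0]) cube([66, 31, 620]);
translate([66, 0, 0]) cube([495, 31, 66]);
translate([66, 0, 554]) cube([495, 31, 66]);


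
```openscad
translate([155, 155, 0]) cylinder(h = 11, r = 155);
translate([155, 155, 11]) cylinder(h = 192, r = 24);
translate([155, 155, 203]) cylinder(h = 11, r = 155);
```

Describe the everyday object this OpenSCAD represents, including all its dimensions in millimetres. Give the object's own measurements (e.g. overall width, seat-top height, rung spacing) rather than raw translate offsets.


A spool: two coaxial disc flanges of radius 155 mm and thickness 11 mm, joined by a core cylinder of radius 24 mm and height 192 mm. The lower flange rests on z = 0 and the three cylinders share a vertical axis.


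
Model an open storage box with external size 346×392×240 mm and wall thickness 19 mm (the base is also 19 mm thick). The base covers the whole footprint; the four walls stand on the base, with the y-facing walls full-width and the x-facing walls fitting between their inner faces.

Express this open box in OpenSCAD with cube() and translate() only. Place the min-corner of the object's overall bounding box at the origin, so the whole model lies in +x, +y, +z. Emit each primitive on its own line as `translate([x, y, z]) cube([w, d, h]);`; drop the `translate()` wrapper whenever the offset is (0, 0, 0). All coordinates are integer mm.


cube([346, 392, 19]);
translate([0, 0, 19]) cube([346, 19, 221]);
translate([0, 373, 19]) cube([346, 19, 221]);
translate([0, 19, 19]) cube([19, 354, 221]);
translate([327, 19, 19]) cube([19, 354, 221]);


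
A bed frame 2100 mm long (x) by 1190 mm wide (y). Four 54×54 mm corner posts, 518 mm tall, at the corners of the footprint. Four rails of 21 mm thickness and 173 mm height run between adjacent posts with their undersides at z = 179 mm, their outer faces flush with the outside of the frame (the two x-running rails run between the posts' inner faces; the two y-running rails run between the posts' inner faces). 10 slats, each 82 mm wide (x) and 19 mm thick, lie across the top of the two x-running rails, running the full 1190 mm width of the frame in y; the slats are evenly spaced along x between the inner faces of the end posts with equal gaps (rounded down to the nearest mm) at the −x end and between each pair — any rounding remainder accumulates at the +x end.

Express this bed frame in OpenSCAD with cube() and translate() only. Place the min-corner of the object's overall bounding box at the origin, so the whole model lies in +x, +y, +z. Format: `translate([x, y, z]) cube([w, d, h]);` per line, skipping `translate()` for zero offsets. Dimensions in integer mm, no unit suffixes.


cube([54, 54, 518]);
translate([0, 1136, 0]) cube([54, 54, 518]);
translate([2046, 0, 0]) cube([54, 54, 518]);
translate([2046, 1136, 0]) cube([54, 54, 518]);
translate([54, 0, 179]) cube([1992, 21, 173]);
translate([54, 1169, 179]) cube([1992, 21, 173]);
translate([0, 54, 179]) cube([21, 1082, 173]);
translate([2079, 54, 179]) cube([21, 1082, 173]);
translate([160, 0, 352]) cube([82, 1190, 19]);
translate([348, 0, 352]) cube([82, 1190, 19]);
translate([536, 0, 352]) cube([82, 1190, 19]);
translate([724, 0, 352]) cube([82, 1190, 19]);
translate([912, 0, 352]) cube([82, 1190, 19]);
translate([1100, 0, 352]) cube([82, 1190, 19]);
translate([1288, 0, 352]) cube([82, 1190, 19]);
translate([1476, 0, 352]) cube([82, 1190, 19]);
translate([1664, 0, 352]) cube([82, 1190, 19]);
translate([1852, 0, 352]) cube([82, 1190, 19]);


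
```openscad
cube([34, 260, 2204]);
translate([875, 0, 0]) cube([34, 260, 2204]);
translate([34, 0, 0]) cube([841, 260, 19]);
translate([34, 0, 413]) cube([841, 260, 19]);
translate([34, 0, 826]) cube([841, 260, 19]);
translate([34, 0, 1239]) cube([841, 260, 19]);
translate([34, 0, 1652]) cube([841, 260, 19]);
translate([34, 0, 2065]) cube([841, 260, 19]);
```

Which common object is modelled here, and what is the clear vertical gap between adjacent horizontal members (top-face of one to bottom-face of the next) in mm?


A bookshelf. The clear shelf gap is 394 mm.

Two tall side panels with 6 horizontal boards between them — a bookshelf. The first two shelf undersides are at z = 0 and z = 413; with shelf thickness 19, the clear gap is 413 − 0 − 19 = 394 mm.


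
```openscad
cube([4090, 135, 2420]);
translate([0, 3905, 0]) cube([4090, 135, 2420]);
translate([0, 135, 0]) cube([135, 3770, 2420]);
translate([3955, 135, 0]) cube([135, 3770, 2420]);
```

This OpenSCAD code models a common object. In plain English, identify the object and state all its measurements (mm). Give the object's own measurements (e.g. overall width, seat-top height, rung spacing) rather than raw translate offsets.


The wall frame of a small rectangular building: four walls, each 2420 mm tall and 135 mm thick, enclosing a footprint 4090 mm (x) by 4040 mm (y) outside-to-outside, with no floor or roof. The front and back walls (the −y and +y sides) span the full width; the two side walls fit between them.


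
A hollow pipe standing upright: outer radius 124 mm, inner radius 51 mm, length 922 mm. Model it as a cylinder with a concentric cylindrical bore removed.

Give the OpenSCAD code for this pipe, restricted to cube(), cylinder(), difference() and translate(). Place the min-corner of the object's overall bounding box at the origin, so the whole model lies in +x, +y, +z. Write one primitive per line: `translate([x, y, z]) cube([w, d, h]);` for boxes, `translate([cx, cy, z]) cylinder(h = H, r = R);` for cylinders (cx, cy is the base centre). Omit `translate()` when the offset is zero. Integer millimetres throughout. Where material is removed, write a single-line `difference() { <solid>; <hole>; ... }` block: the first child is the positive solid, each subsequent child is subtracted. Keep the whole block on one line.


difference() { translate([124, 124, 0]) cylinder(h = 922, r = 124); translate([124, 124, 0]) cylinder(h = 922, r = 51); }


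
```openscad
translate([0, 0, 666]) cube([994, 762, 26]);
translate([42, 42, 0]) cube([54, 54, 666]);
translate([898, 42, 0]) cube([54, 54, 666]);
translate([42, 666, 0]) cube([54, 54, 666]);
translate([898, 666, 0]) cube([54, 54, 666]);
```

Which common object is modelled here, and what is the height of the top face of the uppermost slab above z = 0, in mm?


A table. The table height is 692 mm.

A 994×762×26 slab sits at z = 666 on four 54 mm square posts — a table. The top surface is at 666 + 26 = 692 mm.


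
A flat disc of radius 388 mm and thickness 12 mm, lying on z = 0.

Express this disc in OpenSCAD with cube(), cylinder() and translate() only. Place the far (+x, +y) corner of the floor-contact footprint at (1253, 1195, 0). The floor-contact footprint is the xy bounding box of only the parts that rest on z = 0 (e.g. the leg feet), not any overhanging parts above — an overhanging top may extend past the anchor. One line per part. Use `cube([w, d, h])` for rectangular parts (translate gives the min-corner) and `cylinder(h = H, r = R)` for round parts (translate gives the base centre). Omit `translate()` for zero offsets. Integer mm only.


translate([865, 807, 0]) cylinder(h = 12, r = 388);


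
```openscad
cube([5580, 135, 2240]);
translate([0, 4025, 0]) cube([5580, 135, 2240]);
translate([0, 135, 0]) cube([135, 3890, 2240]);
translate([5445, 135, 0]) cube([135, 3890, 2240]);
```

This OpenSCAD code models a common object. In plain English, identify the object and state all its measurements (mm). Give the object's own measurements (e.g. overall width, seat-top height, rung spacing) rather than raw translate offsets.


The wall frame of a small rectangular building: four walls, each 2240 mm tall and 135 mm thick, enclosing a footprint 5580 mm (x) by 4160 mm (y) outside-to-outside, with no floor or roof. The front and back walls (the −y and +y sides) span the full width; the two side walls fit between them.


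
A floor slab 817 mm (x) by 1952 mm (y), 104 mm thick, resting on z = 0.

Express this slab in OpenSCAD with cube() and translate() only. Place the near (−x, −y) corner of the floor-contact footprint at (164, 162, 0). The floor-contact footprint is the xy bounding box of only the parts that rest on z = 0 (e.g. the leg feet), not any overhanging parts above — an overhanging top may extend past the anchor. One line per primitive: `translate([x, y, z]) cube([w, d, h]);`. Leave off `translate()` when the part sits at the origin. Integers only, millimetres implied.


translate([164, 162, 0]) cube([817, 1952, 104]);


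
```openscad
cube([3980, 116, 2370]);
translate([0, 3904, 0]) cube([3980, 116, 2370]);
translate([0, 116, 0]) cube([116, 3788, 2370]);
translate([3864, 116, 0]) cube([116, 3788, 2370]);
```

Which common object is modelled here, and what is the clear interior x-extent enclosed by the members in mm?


A house (or room) frame. The interior width is 3748 mm.

Four 2370 mm walls enclosing a rectangle with no floor or roof — a room or house frame. Outside width is 3980 mm and wall thickness is 116 mm, so the interior width is 3980 − 2 × 116 = 3748 mm.


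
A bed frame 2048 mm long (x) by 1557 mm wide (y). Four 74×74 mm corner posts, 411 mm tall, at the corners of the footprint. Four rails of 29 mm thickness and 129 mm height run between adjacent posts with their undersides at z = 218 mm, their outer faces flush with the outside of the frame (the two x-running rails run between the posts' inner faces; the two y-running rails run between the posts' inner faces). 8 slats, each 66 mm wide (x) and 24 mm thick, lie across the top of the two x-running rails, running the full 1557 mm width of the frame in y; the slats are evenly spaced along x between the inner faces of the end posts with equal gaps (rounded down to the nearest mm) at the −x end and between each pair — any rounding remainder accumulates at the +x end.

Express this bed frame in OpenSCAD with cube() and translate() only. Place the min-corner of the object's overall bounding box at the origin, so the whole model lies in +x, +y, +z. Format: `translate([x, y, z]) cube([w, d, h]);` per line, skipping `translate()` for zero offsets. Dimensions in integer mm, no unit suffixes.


cube([74, 74, 411]);
translate([0, 1483, 0]) cube([74, 74, 411]);
translate([1974, 0, 0]) cube([74, 74, 411]);
translate([1974, 1483, 0]) cube([74, 74, 411]);
translate([74, 0, 218]) cube([1900, 29, 129]);
translate([74, 1528, 218]) cube([1900, 29, 129]);
translate([0, 74, 218]) cube([29, 1409, 129]);
translate([2019, 74, 218]) cube([29, 1409, 129]);
translate([226, 0, 347]) cube([66, 1557, 24]);
translate([444, 0, 347]) cube([66, 1557, 24]);
translate([662, 0, 347]) cube([66, 1557, 24]);
translate([880, 0, 347]) cube([66, 1557, 24]);
translate([1098, 0, 347]) cube([66, 1557, 24]);
translate([1316, 0, 347]) cube([66, 1557, 24]);
translate([1534, 0, 347]) cube([66, 1557, 24]);
translate([1752, 0, 347]) cube([66, 1557, 24]);


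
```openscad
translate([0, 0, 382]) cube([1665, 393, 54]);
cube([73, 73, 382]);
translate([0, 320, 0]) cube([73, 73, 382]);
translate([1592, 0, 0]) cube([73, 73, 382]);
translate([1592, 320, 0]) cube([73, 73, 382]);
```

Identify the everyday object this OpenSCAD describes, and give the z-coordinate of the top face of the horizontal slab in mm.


A bench. The seat-top height is 436 mm.

A long slab on four corner posts — a bench. The slab sits at z = 382 with thickness 54, so the top is 382 + 54 = 436 mm.


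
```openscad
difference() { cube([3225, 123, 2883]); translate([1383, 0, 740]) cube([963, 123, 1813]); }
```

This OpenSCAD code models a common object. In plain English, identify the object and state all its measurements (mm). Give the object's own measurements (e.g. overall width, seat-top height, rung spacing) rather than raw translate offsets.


A wall 3225 mm long (x), 123 mm thick (y), 2883 mm tall, with a rectangular window opening cut through it. The opening is 963 mm wide and 1813 mm tall; its sill is at z = 740 mm and its near (−x) edge is 1383 mm from the wall's −x end. The opening passes through the full wall thickness.


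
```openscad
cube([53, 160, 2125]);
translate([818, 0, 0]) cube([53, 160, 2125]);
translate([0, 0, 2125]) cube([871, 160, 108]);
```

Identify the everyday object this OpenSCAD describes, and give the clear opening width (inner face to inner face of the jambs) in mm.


A door frame. The clear opening width is 765 mm.

Two 2125 mm tall posts with a header on top — a door frame. The left jamb is 53 mm wide at x = 0; the right jamb starts at x = 818. The clear opening is 818 − 53 = 765 mm.


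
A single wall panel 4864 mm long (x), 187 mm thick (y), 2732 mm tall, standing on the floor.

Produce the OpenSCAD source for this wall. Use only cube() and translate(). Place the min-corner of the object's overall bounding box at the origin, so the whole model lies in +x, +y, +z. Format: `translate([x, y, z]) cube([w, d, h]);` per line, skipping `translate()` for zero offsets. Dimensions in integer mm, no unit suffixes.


cube([4864, 187, 2732]);


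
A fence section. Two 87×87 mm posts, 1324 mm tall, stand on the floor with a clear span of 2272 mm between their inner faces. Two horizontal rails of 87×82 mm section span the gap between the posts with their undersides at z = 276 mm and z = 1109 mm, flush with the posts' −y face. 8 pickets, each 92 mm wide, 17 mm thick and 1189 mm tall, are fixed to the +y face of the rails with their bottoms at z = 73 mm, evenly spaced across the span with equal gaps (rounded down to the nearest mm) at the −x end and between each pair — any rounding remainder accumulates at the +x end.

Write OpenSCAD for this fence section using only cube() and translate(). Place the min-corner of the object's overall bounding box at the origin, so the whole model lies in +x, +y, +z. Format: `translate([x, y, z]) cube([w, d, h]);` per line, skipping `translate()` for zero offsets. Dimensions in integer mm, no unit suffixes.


cube([87, 87, 1324]);
translate([2359, 0, 0]) cube([87, 87, 1324]);
translate([87, 0, 276]) cube([2272, 87, 82]);
translate([87, 0, 1109]) cube([2272, 87, 82]);
translate([257, 87, 73]) cube([92, 17, 1189]);
translate([519, 87, 73]) cube([92, 17, 1189]);
translate([781, 87, 73]) cube([92, 17, 1189]);
translate([1043, 87, 73]) cube([92, 17, 1189]);
translate([1305, 87, 73]) cube([92, 17, 1189]);
translate([1567, 87, 73]) cube([92, 17, 1189]);
translate([1829, 87, 73]) cube([92, 17, 1189]);
translate([2091, 87, 73]) cube([92, 17, 1189]);


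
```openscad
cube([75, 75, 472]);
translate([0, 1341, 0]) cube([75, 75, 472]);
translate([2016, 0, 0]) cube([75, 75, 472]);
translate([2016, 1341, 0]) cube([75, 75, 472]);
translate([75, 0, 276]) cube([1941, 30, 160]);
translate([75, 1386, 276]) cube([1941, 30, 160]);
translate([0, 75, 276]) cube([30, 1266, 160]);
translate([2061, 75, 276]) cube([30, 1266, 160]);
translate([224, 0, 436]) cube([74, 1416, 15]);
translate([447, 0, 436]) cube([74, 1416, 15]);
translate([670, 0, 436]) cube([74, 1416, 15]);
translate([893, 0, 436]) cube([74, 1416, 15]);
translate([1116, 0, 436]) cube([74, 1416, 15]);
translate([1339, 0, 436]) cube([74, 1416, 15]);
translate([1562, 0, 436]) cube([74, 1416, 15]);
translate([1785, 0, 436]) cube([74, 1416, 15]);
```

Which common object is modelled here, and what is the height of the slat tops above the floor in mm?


A bed frame. The slat-top height is 451 mm.

Four posts, four rails, and a row of slats — a bed frame. Slats sit on the rails at z = 276 + 160 = 436; with slat thickness 15, the top is 451 mm.


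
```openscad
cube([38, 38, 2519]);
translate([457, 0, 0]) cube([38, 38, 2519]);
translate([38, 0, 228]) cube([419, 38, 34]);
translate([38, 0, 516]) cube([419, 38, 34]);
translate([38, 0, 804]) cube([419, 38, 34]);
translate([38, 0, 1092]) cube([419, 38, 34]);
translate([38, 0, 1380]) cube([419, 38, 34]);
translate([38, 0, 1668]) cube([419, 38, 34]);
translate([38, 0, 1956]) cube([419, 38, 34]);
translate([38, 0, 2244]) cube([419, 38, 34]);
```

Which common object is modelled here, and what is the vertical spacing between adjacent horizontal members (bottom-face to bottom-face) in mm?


A ladder. The rung spacing is 288 mm.

Two tall 38×38 posts with 8 short bars between them — a ladder. Adjacent rungs sit at z = 228 and z = 516, so the spacing is 516 − 228 = 288 mm.


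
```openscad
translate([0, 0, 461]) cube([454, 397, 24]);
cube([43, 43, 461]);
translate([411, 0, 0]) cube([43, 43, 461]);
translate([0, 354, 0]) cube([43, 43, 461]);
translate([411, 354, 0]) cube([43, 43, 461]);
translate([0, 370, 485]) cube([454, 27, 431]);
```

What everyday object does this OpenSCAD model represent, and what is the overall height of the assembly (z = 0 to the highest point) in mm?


A chair. The overall height is 916 mm.

A slab on four corner posts with a tall panel at the back — a chair. The seat slab sits at z = 461 with thickness 24, and the 431 mm backrest starts at the seat top, so the overall height is 461 + 24 + 431 = 916 mm.


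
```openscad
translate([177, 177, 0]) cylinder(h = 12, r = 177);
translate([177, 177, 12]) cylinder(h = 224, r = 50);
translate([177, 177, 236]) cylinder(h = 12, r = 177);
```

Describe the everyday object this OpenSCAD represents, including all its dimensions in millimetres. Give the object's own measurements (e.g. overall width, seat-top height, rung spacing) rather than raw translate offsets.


A spool: two coaxial disc flanges of radius 177 mm and thickness 12 mm, joined by a core cylinder of radius 50 mm and height 224 mm. The lower flange rests on z = 0 and the three cylinders share a vertical axis.


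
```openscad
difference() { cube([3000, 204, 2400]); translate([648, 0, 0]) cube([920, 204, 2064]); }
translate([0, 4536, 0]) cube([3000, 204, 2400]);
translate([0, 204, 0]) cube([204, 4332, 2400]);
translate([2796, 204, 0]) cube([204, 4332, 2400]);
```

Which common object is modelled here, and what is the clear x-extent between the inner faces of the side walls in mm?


A single room. The interior width is 2592 mm.

Four walls enclosing a rectangle with a door in the front wall — a room. Outside width 3000 minus two 204 mm walls gives 2592 mm.


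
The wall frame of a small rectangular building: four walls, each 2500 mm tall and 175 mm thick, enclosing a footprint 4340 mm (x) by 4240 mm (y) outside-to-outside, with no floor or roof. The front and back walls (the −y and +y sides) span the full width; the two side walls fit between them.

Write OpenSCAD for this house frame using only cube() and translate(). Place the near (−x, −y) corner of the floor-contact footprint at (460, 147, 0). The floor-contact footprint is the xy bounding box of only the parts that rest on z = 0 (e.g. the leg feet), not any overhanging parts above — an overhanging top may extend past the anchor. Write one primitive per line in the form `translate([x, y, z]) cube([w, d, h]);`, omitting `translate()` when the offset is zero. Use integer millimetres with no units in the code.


translate([460, 147, 0]) cube([4340, 175, 2500]);
translate([460, 4212, 0]) cube([4340, 175, 2500]);
translate([460, 322, 0]) cube([175, 3890, 2500]);
translate([4625, 322, 0]) cube([175, 3890, 2500]);


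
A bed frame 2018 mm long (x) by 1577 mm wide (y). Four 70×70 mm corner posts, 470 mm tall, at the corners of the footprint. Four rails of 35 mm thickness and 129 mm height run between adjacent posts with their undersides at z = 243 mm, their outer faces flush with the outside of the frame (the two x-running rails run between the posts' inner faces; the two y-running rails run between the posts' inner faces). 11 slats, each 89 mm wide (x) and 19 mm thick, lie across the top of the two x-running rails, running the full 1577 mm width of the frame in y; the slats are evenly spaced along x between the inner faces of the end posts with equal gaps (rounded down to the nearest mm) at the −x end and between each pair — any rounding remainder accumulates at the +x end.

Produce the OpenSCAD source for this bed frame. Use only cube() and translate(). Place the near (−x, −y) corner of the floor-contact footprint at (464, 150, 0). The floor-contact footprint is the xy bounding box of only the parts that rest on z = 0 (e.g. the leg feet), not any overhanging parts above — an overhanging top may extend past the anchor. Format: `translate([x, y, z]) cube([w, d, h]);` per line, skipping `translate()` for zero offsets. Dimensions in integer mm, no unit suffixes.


translate([464, 150, 0]) cube([70, 70, 470]);
translate([464, 1657, 0]) cube([70, 70, 470]);
translate([2412, 150, 0]) cube([70, 70, 470]);
translate([2412, 1657, 0]) cube([70, 70, 470]);
translate([534, 150, 243]) cube([1878, 35, 129]);
translate([534, 1692, 243]) cube([1878, 35, 129]);
translate([464, 220, 243]) cube([35, 1437, 129]);
translate([2447, 220, 243]) cube([35, 1437, 129]);
translate([608, 150, 372]) cube([89, 1577, 19]);
translate([771, 150, 372]) cube([89, 1577, 19]);
translate([934, 150, 372]) cube([89, 1577, 19]);
translate([1097, 150, 372]) cube([89, 1577, 19]);
translate([1260, 150, 372]) cube([89, 1577, 19]);
translate([1423, 150, 372]) cube([89, 1577, 19]);
translate([1586, 150, 372]) cube([89, 1577, 19]);
translate([1749, 150, 372]) cube([89, 1577, 19]);
translate([1912, 150, 372]) cube([89, 1577, 19]);
translate([2075, 150, 372]) cube([89, 1577, 19]);
translate([2238, 150, 372]) cube([89, 1577, 19]);


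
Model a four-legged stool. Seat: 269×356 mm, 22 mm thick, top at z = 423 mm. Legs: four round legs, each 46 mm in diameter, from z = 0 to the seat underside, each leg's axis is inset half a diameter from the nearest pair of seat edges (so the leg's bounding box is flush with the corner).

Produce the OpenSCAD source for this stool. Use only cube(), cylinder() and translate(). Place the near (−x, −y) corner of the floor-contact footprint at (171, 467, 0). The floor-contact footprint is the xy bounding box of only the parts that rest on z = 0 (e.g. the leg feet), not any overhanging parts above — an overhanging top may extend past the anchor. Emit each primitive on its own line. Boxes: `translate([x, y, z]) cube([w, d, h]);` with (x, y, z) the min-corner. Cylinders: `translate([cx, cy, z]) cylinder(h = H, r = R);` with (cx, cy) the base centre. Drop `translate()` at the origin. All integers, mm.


translate([171, 467, 401]) cube([269, 356, 22]);
translate([194, 490, 0]) cylinder(h = 401, r = 23);
translate([417, 490, 0]) cylinder(h = 401, r = 23);
translate([194, 800, 0]) cylinder(h = 401, r = 23);
translate([417, 800, 0]) cylinder(h = 401, r = 23);


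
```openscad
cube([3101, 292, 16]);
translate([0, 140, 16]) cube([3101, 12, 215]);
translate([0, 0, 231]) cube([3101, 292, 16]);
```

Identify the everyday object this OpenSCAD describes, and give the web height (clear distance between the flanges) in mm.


An I-beam. The web height is 215 mm.

Two wide flanges with a thin centred web — an I-beam. Overall 247 mm minus two 16 mm flanges gives a web of 247 − 2·16 = 215 mm.


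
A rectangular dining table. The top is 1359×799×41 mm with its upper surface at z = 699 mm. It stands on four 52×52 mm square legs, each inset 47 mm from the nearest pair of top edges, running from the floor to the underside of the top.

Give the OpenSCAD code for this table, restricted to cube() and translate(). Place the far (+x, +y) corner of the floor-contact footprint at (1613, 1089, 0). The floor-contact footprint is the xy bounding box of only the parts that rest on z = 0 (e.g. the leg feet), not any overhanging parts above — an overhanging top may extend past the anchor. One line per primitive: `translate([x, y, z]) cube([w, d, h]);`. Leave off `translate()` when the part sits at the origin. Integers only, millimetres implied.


translate([301, 337, 658]) cube([1359, 799, 41]);
translate([348, 384, 0]) cube([52, 52, 658]);
translate([1561, 384, 0]) cube([52, 52, 658]);
translate([348, 1037, 0]) cube([52, 52, 658]);
translate([1561, 1037, 0]) cube([52, 52, 658]);


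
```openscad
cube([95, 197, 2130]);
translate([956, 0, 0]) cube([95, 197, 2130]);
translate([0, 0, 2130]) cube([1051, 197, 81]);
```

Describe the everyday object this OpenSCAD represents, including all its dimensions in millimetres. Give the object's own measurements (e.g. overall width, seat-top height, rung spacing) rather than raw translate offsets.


A door frame. The clear opening is 861 mm wide and 2130 mm high. Two 95 mm wide jambs, 197 mm deep, stand either side of the opening from the floor to the top of the opening. A 81 mm thick head sits across the top of both jambs, spanning the full outside width of the frame.


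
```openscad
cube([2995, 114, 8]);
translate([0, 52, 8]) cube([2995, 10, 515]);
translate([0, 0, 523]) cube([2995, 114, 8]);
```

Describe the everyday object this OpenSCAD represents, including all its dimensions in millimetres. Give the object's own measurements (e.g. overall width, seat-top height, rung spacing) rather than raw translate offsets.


An I-beam lying along x, 2995 mm long. Overall section height 531 mm. Two flanges 114 mm wide (y) and 8 mm thick, one on the floor and one at the top; a web 10 mm thick runs between them, centred on the flange width.


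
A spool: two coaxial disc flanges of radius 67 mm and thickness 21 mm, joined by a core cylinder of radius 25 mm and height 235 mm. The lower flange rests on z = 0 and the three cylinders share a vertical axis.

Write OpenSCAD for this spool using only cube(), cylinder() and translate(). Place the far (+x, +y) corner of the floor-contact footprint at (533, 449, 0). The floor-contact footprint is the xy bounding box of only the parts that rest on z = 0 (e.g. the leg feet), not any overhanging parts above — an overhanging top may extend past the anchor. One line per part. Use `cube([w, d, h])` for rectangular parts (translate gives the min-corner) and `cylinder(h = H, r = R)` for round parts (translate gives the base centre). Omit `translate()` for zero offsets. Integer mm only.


translate([466, 382, 0]) cylinder(h = 21, r = 67);
translate([466, 382, 21]) cylinder(h = 235, r = 25);
translate([466, 382, 256]) cylinder(h = 21, r = 67);


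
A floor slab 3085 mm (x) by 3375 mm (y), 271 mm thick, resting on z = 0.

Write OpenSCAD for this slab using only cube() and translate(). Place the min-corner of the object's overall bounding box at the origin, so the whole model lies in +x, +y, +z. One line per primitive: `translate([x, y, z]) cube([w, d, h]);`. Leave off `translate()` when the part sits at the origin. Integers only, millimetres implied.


cube([3085, 3375, 271]);


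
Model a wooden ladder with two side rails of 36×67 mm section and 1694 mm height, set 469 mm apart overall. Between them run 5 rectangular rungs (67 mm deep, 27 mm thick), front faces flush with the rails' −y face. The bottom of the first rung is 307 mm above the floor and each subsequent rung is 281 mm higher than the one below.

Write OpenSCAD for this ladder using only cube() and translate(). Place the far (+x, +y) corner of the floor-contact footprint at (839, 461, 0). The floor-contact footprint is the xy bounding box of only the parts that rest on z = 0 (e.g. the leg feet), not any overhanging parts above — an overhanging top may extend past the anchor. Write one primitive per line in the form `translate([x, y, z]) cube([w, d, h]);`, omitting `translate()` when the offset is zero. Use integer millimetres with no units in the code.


// rung span = 469 - 2*36 = 397
// rung[k] z = 307 + k*281
translate([370, 394, 0]) cube([36, 67, 1694]);
translate([803, 394, 0]) cube([36, 67, 1694]);
translate([406, 394, 307]) cube([397, 67, 27]);
translate([406, 394, 588]) cube([397, 67, 27]);
translate([406, 394, 869]) cube([397, 67, 27]);
translate([406, 394, 1150]) cube([397, 67, 27]);
translate([406, 394, 1431]) cube([397, 67, 27]);


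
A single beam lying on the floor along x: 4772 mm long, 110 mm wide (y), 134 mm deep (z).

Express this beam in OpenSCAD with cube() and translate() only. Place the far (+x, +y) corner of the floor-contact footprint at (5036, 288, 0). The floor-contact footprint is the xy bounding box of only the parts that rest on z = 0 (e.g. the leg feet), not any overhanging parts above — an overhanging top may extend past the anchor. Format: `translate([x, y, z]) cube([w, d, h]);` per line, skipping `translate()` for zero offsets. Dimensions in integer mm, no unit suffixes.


translate([264, 178, 0]) cube([4772, 110, 134]);
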